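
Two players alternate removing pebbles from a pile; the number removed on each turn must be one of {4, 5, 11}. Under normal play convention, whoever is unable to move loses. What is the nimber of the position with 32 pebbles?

0

n :  0  1  2  3  4  5  6  7  8  9 10 11 12 13 14 15 16 17 18 19 20 21 22 23 24 25 26 27 28 29 30 31 32
G :  0  0  0  0  1  1  1  1  2  0  0  2  3  1  1  3  0  0  0  0  1  1  1  1  2  0  0  2  3  1  1  3  0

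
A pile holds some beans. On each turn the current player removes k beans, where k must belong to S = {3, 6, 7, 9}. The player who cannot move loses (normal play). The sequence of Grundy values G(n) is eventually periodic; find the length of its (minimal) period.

G(0) = 0
G(1) = mex{} = 0
G(2) = mex{} = 0
G(3) = mex{0} = 1
G(4) = mex{0} = 1
G(5) = mex{0} = 1
G(6) = mex{1,0} = 2
G(7) = mex{1,0,0} = 2
G(8) = mex{1,0,0} = 2
G(9) = mex{2,1,0,0} = 3
G(10) = mex{2,1,1,0} = 3
G(11) = mex{2,1,1,0} = 3
G(12) = mex{3,2,1,1} = 0
G(13) = mex{3,2,2,1} = 0
G(14) = mex{3,2,2,1} = 0
G(15) = mex{0,3,2,2} = 1
G(16) = mex{0,3,3,2} = 1
G(17) = mex{0,3,3,2} = 1
G(18) = mex{1,0,3,3} = 2
G(19) = mex{1,0,0,3} = 2
G(20) = mex{1,0,0,3} = 2
G(21) = mex{2,1,0,0} = 3
G(22) = mex{2,1,1,0} = 3
G(23) = mex{2,1,1,0} = 3
G(24) = mex{3,2,1,1} = 0
G(25) = mex{3,2,2,1} = 0
G(n+12) = G(n) holds for n = 0,…,8 (a full window of length max(S) = 9), so the sequence is purely periodic with period 12.

12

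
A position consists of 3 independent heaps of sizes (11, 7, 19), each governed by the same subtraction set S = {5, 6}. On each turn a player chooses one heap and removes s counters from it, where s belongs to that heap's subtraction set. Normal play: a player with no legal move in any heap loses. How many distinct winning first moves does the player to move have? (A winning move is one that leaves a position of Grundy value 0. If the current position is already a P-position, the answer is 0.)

All heaps use S = {5, 6}:
n :  0  1  2  3  4  5  6  7  8  9 10 11 12 13 14 15 16 17 18 19
G :  0  0  0  0  0  1  1  1  1  1  2  0  0  0  0  0  1  1  1  1
Heap A: G(11) = 0.
Heap B: G(7) = 1.
Heap C: G(19) = 1.
Combined Grundy value = 0 ⊕ 1 ⊕ 1 = 0.
A winning move leaves total XOR = 0, i.e. changes one component's Grundy value g to g ⊕ X where X is the current total.
Heap A: target g' = 0⊕0 = 0, but every legal move changes the Grundy value (mex property), so 0 moves.
Heap B: target g' = 1⊕0 = 1, but every legal move changes the Grundy value (mex property), so 0 moves.
Heap C: target g' = 1⊕0 = 1, but every legal move changes the Grundy value (mex property), so 0 moves.

0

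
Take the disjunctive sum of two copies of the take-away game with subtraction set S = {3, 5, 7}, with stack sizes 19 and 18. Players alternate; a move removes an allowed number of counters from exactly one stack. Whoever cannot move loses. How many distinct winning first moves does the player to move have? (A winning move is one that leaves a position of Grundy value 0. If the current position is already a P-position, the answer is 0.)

All stacks use S = {3, 5, 7}:
n :  0  1  2  3  4  5  6  7  8  9 10 11 12 13 14 15 16 17 18 19
G :  0  0  0  1  1  1  2  2  2  3  0  0  0  1  1  1  2  2  2  3
Stack A: G(19) = 3.
Stack B: G(18) = 2.
Combined Grundy value = 3 ⊕ 2 = 1.
A winning move leaves total XOR = 0, i.e. changes one component's Grundy value g to g ⊕ X where X is the current total.
Stack A: need g' = 3⊕1 = 2. Options: 19−3→G=2, 19−5→G=1, 19−7→G=0. Hits: 1.
Stack B: need g' = 2⊕1 = 3. Options: 18−3→G=1, 18−5→G=1, 18−7→G=0. Hits: 0.

1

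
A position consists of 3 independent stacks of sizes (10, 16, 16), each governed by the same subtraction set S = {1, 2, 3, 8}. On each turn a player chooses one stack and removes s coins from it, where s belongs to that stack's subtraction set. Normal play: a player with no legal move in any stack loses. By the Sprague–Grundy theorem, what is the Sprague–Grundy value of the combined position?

1

All stacks use S = {1, 2, 3, 8}:
G(0) = 0
G(1) = mex{0} = 1
G(2) = mex{1,0} = 2
G(3) = mex{2,1,0} = 3
G(4) = mex{3,2,1} = 0
G(5) = mex{0,3,2} = 1
G(6) = mex{1,0,3} = 2
G(7) = mex{2,1,0} = 3
G(8) = mex{3,2,1,0} = 4
G(9) = mex{4,3,2,1} = 0
G(10) = mex{0,4,3,2} = 1
G(11) = mex{1,0,4,3} = 2
G(12) = mex{2,1,0,0} = 3
G(13) = mex{3,2,1,1} = 0
G(14) = mex{0,3,2,2} = 1
G(15) = mex{1,0,3,3} = 2
G(16) = mex{2,1,0,4} = 3
Stack A: G(10) = 1.
Stack B: G(16) = 3.
Stack C: G(16) = 3.
Combined Grundy value = 1 ⊕ 3 ⊕ 3 = 1.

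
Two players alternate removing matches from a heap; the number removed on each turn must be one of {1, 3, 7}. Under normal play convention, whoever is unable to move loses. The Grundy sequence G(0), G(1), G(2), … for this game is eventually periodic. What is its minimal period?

2

G(0) = 0
G(1) = mex{0} = 1
G(2) = mex{1} = 0
G(3) = mex{0,0} = 1
G(4) = mex{1,1} = 0
G(5) = mex{0,0} = 1
G(6) = mex{1,1} = 0
G(7) = mex{0,0,0} = 1
G(8) = mex{1,1,1} = 0
G(9) = mex{0,0,0} = 1
G(10) = mex{1,1,1} = 0
G(11) = mex{0,0,0} = 1
G(12) = mex{1,1,1} = 0
G(13) = mex{0,0,0} = 1
G(14) = mex{1,1,1} = 0
G(n+2) = G(n) holds for n = 0,…,6 (a full window of length max(S) = 7), so the sequence is purely periodic with period 2.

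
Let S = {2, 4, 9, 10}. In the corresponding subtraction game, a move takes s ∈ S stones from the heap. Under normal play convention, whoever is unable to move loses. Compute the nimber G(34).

2

G(0) = 0
G(1) = mex{} = 0
G(2) = mex{0} = 1
G(3) = mex{0} = 1
G(4) = mex{1,0} = 2
G(5) = mex{1,0} = 2
G(6) = mex{2,1} = 0
G(7) = mex{2,1} = 0
G(8) = mex{0,2} = 1
G(9) = mex{0,2,0} = 1
G(10) = mex{1,0,0,0} = 2
G(11) = mex{1,0,1,0} = 2
G(12) = mex{2,1,1,1} = 0
G(13) = mex{2,1,2,1} = 0
G(14) = mex{0,2,2,2} = 1
G(15) = mex{0,2,0,2} = 1
G(16) = mex{1,0,0,0} = 2
G(17) = mex{1,0,1,0} = 2
G(18) = mex{2,1,1,1} = 0
G(19) = mex{2,1,2,1} = 0
G(20) = mex{0,2,2,2} = 1
G(21) = mex{0,2,0,2} = 1
G(22) = mex{1,0,0,0} = 2
G(23) = mex{1,0,1,0} = 2
G(24) = mex{2,1,1,1} = 0
G(25) = mex{2,1,2,1} = 0
G(26) = mex{0,2,2,2} = 1
G(27) = mex{0,2,0,2} = 1
G(28) = mex{1,0,0,0} = 2
G(29) = mex{1,0,1,0} = 2
G(30) = mex{2,1,1,1} = 0
G(31) = mex{2,1,2,1} = 0
G(32) = mex{0,2,2,2} = 1
G(33) = mex{0,2,0,2} = 1
G(34) = mex{1,0,0,0} = 2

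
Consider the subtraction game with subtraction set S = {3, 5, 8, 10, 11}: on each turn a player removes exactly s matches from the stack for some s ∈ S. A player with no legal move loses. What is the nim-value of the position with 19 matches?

G(0) = 0
G(1) = mex{} = 0
G(2) = mex{} = 0
G(3) = mex{0} = 1
G(4) = mex{0} = 1
G(5) = mex{0,0} = 1
G(6) = mex{1,0} = 2
G(7) = mex{1,0} = 2
G(8) = mex{1,1,0} = 2
G(9) = mex{2,1,0} = 3
G(10) = mex{2,1,0,0} = 3
G(11) = mex{2,2,1,0,0} = 3
G(12) = mex{3,2,1,0,0} = 4
G(13) = mex{3,2,1,1,0} = 4
G(14) = mex{3,3,2,1,1} = 0
G(15) = mex{4,3,2,1,1} = 0
G(16) = mex{4,3,2,2,1} = 0
G(17) = mex{0,4,3,2,2} = 1
G(18) = mex{0,4,3,2,2} = 1
G(19) = mex{0,0,3,3,2} = 1

1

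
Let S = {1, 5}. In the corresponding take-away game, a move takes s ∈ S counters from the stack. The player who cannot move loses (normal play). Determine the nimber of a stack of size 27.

G(0) = 0
G(1) = mex{0} = 1
G(2) = mex{1} = 0
G(3) = mex{0} = 1
G(4) = mex{1} = 0
G(5) = mex{0,0} = 1
G(6) = mex{1,1} = 0
G(7) = mex{0,0} = 1
G(8) = mex{1,1} = 0
G(9) = mex{0,0} = 1
G(10) = mex{1,1} = 0
G(11) = mex{0,0} = 1
G(12) = mex{1,1} = 0
G(13) = mex{0,0} = 1
G(14) = mex{1,1} = 0
G(15) = mex{0,0} = 1
G(16) = mex{1,1} = 0
G(17) = mex{0,0} = 1
G(18) = mex{1,1} = 0
G(19) = mex{0,0} = 1
G(20) = mex{1,1} = 0
G(21) = mex{0,0} = 1
G(22) = mex{1,1} = 0
G(23) = mex{0,0} = 1
G(24) = mex{1,1} = 0
G(25) = mex{0,0} = 1
G(26) = mex{1,1} = 0
G(27) = mex{0,0} = 1

1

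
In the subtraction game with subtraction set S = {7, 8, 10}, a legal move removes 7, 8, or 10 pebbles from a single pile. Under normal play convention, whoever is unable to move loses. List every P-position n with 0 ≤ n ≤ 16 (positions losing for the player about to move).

0, 1, 2, 3, 4, 5, 6

n :  0  1  2  3  4  5  6  7  8  9 10 11 12 13 14 15 16
G :  0  0  0  0  0  0  0  1  1  1  1  1  1  1  2  2  2
P-positions are exactly the n with G(n) = 0.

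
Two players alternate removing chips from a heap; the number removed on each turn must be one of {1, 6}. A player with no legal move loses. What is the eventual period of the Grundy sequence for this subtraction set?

n :  0  1  2  3  4  5  6  7  8  9 10 11 12 13 14 15
G :  0  1  0  1  0  1  2  0  1  0  1  0  1  2  0  1
G(n+7) = G(n) holds for n = 0,…,5 (a full window of length max(S) = 6), so the sequence is purely periodic with period 7.

7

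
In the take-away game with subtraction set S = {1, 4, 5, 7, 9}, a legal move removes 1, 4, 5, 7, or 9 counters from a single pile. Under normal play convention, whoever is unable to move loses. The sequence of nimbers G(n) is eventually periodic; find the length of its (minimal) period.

8

n :  0  1  2  3  4  5  6  7  8  9 10 11 12 13 14 15 16 17 18
G :  0  1  0  1  2  3  2  3  0  1  0  1  2  3  2  3  0  1  0
G(n+8) = G(n) holds for n = 0,…,8 (a full window of length max(S) = 9), so the sequence is purely periodic with period 8.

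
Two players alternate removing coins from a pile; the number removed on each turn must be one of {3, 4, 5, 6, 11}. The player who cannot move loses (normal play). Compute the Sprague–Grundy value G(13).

G(0) = 0
G(1) = mex{} = 0
G(2) = mex{} = 0
G(3) = mex{0} = 1
G(4) = mex{0,0} = 1
G(5) = mex{0,0,0} = 1
G(6) = mex{1,0,0,0} = 2
G(7) = mex{1,1,0,0} = 2
G(8) = mex{1,1,1,0} = 2
G(9) = mex{2,1,1,1} = 0
G(10) = mex{2,2,1,1} = 0
G(11) = mex{2,2,2,1,0} = 3
G(12) = mex{0,2,2,2,0} = 1
G(13) = mex{0,0,2,2,0} = 1

1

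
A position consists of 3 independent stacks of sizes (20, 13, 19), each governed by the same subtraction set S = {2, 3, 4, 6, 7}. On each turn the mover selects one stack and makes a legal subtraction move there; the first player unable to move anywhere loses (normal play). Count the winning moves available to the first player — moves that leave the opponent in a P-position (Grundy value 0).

5

All stacks use S = {2, 3, 4, 6, 7}:
n :  0  1  2  3  4  5  6  7  8  9 10 11 12 13 14 15 16 17 18 19 20
G :  0  0  1  1  2  2  3  3  4  0  0  1  1  2  2  3  3  4  0  0  1
Stack A: G(20) = 1.
Stack B: G(13) = 2.
Stack C: G(19) = 0.
Combined Grundy value = 1 ⊕ 2 ⊕ 0 = 3.
A winning move leaves total XOR = 0, i.e. changes one component's Grundy value g to g ⊕ X where X is the current total.
Stack A: need g' = 1⊕3 = 2. Options: 20−2→G=0, 20−3→G=4, 20−4→G=3, 20−6→G=2, 20−7→G=2. Hits: 2.
Stack B: need g' = 2⊕3 = 1. Options: 13−2→G=1, 13−3→G=0, 13−4→G=0, 13−6→G=3, 13−7→G=3. Hits: 1.
Stack C: need g' = 0⊕3 = 3. Options: 19−2→G=4, 19−3→G=3, 19−4→G=3, 19−6→G=2, 19−7→G=1. Hits: 2.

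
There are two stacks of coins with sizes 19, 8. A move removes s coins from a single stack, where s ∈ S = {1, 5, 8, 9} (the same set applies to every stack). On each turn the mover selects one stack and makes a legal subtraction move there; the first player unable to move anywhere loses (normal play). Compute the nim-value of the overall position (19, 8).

3

All stacks use S = {1, 5, 8, 9}:
n :  0  1  2  3  4  5  6  7  8  9 10 11 12 13 14 15 16 17 18 19
G :  0  1  0  1  0  1  0  1  2  3  2  3  2  3  2  3  0  1  0  1
Stack A: G(19) = 1.
Stack B: G(8) = 2.
Combined Grundy value = 1 ⊕ 2 = 3.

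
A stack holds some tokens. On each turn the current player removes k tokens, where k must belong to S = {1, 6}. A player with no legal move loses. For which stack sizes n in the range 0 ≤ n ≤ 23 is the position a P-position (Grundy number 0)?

0, 2, 4, 7, 9, 11, 14, 16, 18, 21, 23

n :  0  1  2  3  4  5  6  7  8  9 10 11 12 13 14 15 16 17 18 19 20 21 22 23
G :  0  1  0  1  0  1  2  0  1  0  1  0  1  2  0  1  0  1  0  1  2  0  1  0
P-positions are exactly the n with G(n) = 0.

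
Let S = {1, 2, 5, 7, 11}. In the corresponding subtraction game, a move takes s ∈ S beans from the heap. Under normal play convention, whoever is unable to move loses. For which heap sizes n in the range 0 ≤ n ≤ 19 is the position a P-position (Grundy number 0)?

n :  0  1  2  3  4  5  6  7  8  9 10 11 12 13 14 15 16 17 18 19
G :  0  1  2  0  1  2  0  1  2  0  1  2  0  1  2  0  1  2  0  1
P-positions are exactly the n with G(n) = 0.

0, 3, 6, 9, 12, 15, 18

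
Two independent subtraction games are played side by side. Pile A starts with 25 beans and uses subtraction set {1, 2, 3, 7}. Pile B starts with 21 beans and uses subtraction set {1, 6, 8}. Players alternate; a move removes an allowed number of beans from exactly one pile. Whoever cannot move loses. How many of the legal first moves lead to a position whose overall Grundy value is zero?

2

Pile A, S = {1, 2, 3, 7}:
n :  0  1  2  3  4  5  6  7  8  9 10 11 12 13 14 15 16 17 18 19 20 21 22 23 24 25
G :  0  1  2  3  0  1  2  3  0  1  2  3  0  1  2  3  0  1  2  3  0  1  2  3  0  1
G_A(25) = 1.
Pile B, S = {1, 6, 8}:
n :  0  1  2  3  4  5  6  7  8  9 10 11 12 13 14 15 16 17 18 19 20 21
G :  0  1  0  1  0  1  2  0  1  0  1  0  1  2  0  1  0  1  0  1  2  0
G_B(21) = 0.
Combined Grundy value = 1 ⊕ 0 = 1.
A winning move leaves total XOR = 0, i.e. changes one component's Grundy value g to g ⊕ X where X is the current total.
Pile A: need g' = 1⊕1 = 0. Options: 25−1→G=0, 25−2→G=3, 25−3→G=2, 25−7→G=2. Hits: 1.
Pile B: need g' = 0⊕1 = 1. Options: 21−1→G=2, 21−6→G=1, 21−8→G=2. Hits: 1.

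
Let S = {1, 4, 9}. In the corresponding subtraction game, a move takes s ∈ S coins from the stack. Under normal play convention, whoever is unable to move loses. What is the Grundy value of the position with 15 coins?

n :  0  1  2  3  4  5  6  7  8  9 10 11 12 13 14 15
G :  0  1  0  1  2  0  1  0  1  2  0  1  0  1  2  0

0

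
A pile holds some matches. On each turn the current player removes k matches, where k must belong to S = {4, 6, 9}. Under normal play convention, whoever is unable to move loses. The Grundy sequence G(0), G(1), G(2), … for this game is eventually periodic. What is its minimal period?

13

n :  0  1  2  3  4  5  6  7  8  9 10 11 12 13 14 15 16 17 18 19 20 21 22 23 24 25 26 27
G :  0  0  0  0  1  1  1  1  2  2  2  2  3  0  0  0  0  1  1  1  1  2  2  2  2  3  0  0
G(n+13) = G(n) holds for n = 0,…,8 (a full window of length max(S) = 9), so the sequence is purely periodic with period 13.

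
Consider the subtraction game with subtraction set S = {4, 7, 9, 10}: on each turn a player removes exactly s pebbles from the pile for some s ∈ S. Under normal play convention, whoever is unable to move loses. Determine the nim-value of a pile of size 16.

0

G(0) = 0
G(1) = mex{} = 0
G(2) = mex{} = 0
G(3) = mex{} = 0
G(4) = mex{0} = 1
G(5) = mex{0} = 1
G(6) = mex{0} = 1
G(7) = mex{0,0} = 1
G(8) = mex{1,0} = 2
G(9) = mex{1,0,0} = 2
G(10) = mex{1,0,0,0} = 2
G(11) = mex{1,1,0,0} = 2
G(12) = mex{2,1,0,0} = 3
G(13) = mex{2,1,1,0} = 3
G(14) = mex{2,1,1,1} = 0
G(15) = mex{2,2,1,1} = 0
G(16) = mex{3,2,1,1} = 0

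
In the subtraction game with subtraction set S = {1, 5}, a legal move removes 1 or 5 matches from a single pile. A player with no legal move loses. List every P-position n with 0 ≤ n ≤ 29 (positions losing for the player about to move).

0, 2, 4, 6, 8, 10, 12, 14, 16, 18, 20, 22, 24, 26, 28

n :  0  1  2  3  4  5  6  7  8  9 10 11 12 13 14 15 16 17 18 19 20 21 22 23 24 25 26 27 28 29
G :  0  1  0  1  0  1  0  1  0  1  0  1  0  1  0  1  0  1  0  1  0  1  0  1  0  1  0  1  0  1
P-positions are exactly the n with G(n) = 0.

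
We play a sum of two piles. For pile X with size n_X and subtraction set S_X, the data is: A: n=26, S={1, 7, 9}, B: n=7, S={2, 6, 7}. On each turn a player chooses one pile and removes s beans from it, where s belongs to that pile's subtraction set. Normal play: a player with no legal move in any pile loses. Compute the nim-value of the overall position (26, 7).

Pile A, S = {1, 7, 9}:
G(0) = 0
G(1) = mex{0} = 1
G(2) = mex{1} = 0
G(3) = mex{0} = 1
G(4) = mex{1} = 0
G(5) = mex{0} = 1
G(6) = mex{1} = 0
G(7) = mex{0,0} = 1
G(8) = mex{1,1} = 0
G(9) = mex{0,0,0} = 1
G(10) = mex{1,1,1} = 0
G(11) = mex{0,0,0} = 1
G(12) = mex{1,1,1} = 0
G(13) = mex{0,0,0} = 1
G(14) = mex{1,1,1} = 0
G(15) = mex{0,0,0} = 1
G(16) = mex{1,1,1} = 0
G(17) = mex{0,0,0} = 1
G(18) = mex{1,1,1} = 0
G(19) = mex{0,0,0} = 1
G(20) = mex{1,1,1} = 0
G(21) = mex{0,0,0} = 1
G(22) = mex{1,1,1} = 0
G(23) = mex{0,0,0} = 1
G(24) = mex{1,1,1} = 0
G(25) = mex{0,0,0} = 1
G(26) = mex{1,1,1} = 0
G_A(26) = 0.
Pile B, S = {2, 6, 7}:
n : 0 1 2 3 4 5 6 7
G : 0 0 1 1 0 0 1 1
G_B(7) = 1.
Combined Grundy value = 0 ⊕ 1 = 1.

1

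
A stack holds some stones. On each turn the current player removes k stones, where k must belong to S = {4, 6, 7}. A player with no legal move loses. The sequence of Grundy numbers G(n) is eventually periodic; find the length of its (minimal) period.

n :  0  1  2  3  4  5  6  7  8  9 10 11 12 13 14 15 16 17 18 19 20 21 22 23
G :  0  0  0  0  1  1  1  1  2  2  2  0  0  0  0  1  1  1  1  2  2  2  0  0
G(n+11) = G(n) holds for n = 0,…,6 (a full window of length max(S) = 7), so the sequence is purely periodic with period 11.

11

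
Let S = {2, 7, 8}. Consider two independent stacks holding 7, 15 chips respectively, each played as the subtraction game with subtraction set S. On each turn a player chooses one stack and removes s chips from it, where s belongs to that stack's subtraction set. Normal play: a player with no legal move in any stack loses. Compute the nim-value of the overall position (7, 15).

All stacks use S = {2, 7, 8}:
n :  0  1  2  3  4  5  6  7  8  9 10 11 12 13 14 15
G :  0  0  1  1  0  0  1  1  2  2  0  3  1  2  0  0
Stack A: G(7) = 1.
Stack B: G(15) = 0.
Combined Grundy value = 1 ⊕ 0 = 1.

1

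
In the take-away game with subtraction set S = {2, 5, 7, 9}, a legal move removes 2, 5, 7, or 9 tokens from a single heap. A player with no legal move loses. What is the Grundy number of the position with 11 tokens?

G(0) = 0
G(1) = mex{} = 0
G(2) = mex{0} = 1
G(3) = mex{0} = 1
G(4) = mex{1} = 0
G(5) = mex{1,0} = 2
G(6) = mex{0,0} = 1
G(7) = mex{2,1,0} = 3
G(8) = mex{1,1,0} = 2
G(9) = mex{3,0,1,0} = 2
G(10) = mex{2,2,1,0} = 3
G(11) = mex{2,1,0,1} = 3

3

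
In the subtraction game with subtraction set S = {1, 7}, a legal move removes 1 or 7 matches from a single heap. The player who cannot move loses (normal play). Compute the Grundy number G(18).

0

G(0) = 0
G(1) = mex{0} = 1
G(2) = mex{1} = 0
G(3) = mex{0} = 1
G(4) = mex{1} = 0
G(5) = mex{0} = 1
G(6) = mex{1} = 0
G(7) = mex{0,0} = 1
G(8) = mex{1,1} = 0
G(9) = mex{0,0} = 1
G(10) = mex{1,1} = 0
G(11) = mex{0,0} = 1
G(12) = mex{1,1} = 0
G(13) = mex{0,0} = 1
G(14) = mex{1,1} = 0
G(15) = mex{0,0} = 1
G(16) = mex{1,1} = 0
G(17) = mex{0,0} = 1
G(18) = mex{1,1} = 0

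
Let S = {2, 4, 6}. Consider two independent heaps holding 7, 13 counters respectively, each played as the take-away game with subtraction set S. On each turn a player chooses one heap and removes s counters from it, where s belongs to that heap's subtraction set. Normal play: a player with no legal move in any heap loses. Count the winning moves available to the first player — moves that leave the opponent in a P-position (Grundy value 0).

2

All heaps use S = {2, 4, 6}:
G(0) = 0
G(1) = mex{} = 0
G(2) = mex{0} = 1
G(3) = mex{0} = 1
G(4) = mex{1,0} = 2
G(5) = mex{1,0} = 2
G(6) = mex{2,1,0} = 3
G(7) = mex{2,1,0} = 3
G(8) = mex{3,2,1} = 0
G(9) = mex{3,2,1} = 0
G(10) = mex{0,3,2} = 1
G(11) = mex{0,3,2} = 1
G(12) = mex{1,0,3} = 2
G(13) = mex{1,0,3} = 2
Heap A: G(7) = 3.
Heap B: G(13) = 2.
Combined Grundy value = 3 ⊕ 2 = 1.
A winning move leaves total XOR = 0, i.e. changes one component's Grundy value g to g ⊕ X where X is the current total.
Heap A: need g' = 3⊕1 = 2. Options: 7−2→G=2, 7−4→G=1, 7−6→G=0. Hits: 1.
Heap B: need g' = 2⊕1 = 3. Options: 13−2→G=1, 13−4→G=0, 13−6→G=3. Hits: 1.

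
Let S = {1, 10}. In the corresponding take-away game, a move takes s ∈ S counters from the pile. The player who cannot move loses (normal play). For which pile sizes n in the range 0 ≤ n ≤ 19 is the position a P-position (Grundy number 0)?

0, 2, 4, 6, 8, 11, 13, 15, 17, 19

G(0) = 0
G(1) = mex{0} = 1
G(2) = mex{1} = 0
G(3) = mex{0} = 1
G(4) = mex{1} = 0
G(5) = mex{0} = 1
G(6) = mex{1} = 0
G(7) = mex{0} = 1
G(8) = mex{1} = 0
G(9) = mex{0} = 1
G(10) = mex{1,0} = 2
G(11) = mex{2,1} = 0
G(12) = mex{0,0} = 1
G(13) = mex{1,1} = 0
G(14) = mex{0,0} = 1
G(15) = mex{1,1} = 0
G(16) = mex{0,0} = 1
G(17) = mex{1,1} = 0
G(18) = mex{0,0} = 1
G(19) = mex{1,1} = 0
P-positions are exactly the n with G(n) = 0.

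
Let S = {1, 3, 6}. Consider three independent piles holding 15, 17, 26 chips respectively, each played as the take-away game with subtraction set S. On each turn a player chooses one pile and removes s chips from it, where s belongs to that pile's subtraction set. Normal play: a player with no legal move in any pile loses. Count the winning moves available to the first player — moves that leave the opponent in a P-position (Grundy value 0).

3

All piles use S = {1, 3, 6}:
G(0) = 0
G(1) = mex{0} = 1
G(2) = mex{1} = 0
G(3) = mex{0,0} = 1
G(4) = mex{1,1} = 0
G(5) = mex{0,0} = 1
G(6) = mex{1,1,0} = 2
G(7) = mex{2,0,1} = 3
G(8) = mex{3,1,0} = 2
G(9) = mex{2,2,1} = 0
G(10) = mex{0,3,0} = 1
G(11) = mex{1,2,1} = 0
G(12) = mex{0,0,2} = 1
G(13) = mex{1,1,3} = 0
G(14) = mex{0,0,2} = 1
G(15) = mex{1,1,0} = 2
G(16) = mex{2,0,1} = 3
G(17) = mex{3,1,0} = 2
G(18) = mex{2,2,1} = 0
G(19) = mex{0,3,0} = 1
G(20) = mex{1,2,1} = 0
G(21) = mex{0,0,2} = 1
G(22) = mex{1,1,3} = 0
G(23) = mex{0,0,2} = 1
G(24) = mex{1,1,0} = 2
G(25) = mex{2,0,1} = 3
G(26) = mex{3,1,0} = 2
Pile A: G(15) = 2.
Pile B: G(17) = 2.
Pile C: G(26) = 2.
Combined Grundy value = 2 ⊕ 2 ⊕ 2 = 2.
A winning move leaves total XOR = 0, i.e. changes one component's Grundy value g to g ⊕ X where X is the current total.
Pile A: need g' = 2⊕2 = 0. Options: 15−1→G=1, 15−3→G=1, 15−6→G=0. Hits: 1.
Pile B: need g' = 2⊕2 = 0. Options: 17−1→G=3, 17−3→G=1, 17−6→G=0. Hits: 1.
Pile C: need g' = 2⊕2 = 0. Options: 26−1→G=3, 26−3→G=1, 26−6→G=0. Hits: 1.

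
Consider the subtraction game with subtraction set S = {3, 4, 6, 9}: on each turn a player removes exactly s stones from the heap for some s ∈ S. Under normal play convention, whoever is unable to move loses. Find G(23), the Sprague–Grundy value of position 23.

3

G(0) = 0
G(1) = mex{} = 0
G(2) = mex{} = 0
G(3) = mex{0} = 1
G(4) = mex{0,0} = 1
G(5) = mex{0,0} = 1
G(6) = mex{1,0,0} = 2
G(7) = mex{1,1,0} = 2
G(8) = mex{1,1,0} = 2
G(9) = mex{2,1,1,0} = 3
G(10) = mex{2,2,1,0} = 3
G(11) = mex{2,2,1,0} = 3
G(12) = mex{3,2,2,1} = 0
G(13) = mex{3,3,2,1} = 0
G(14) = mex{3,3,2,1} = 0
G(15) = mex{0,3,3,2} = 1
G(16) = mex{0,0,3,2} = 1
G(17) = mex{0,0,3,2} = 1
G(18) = mex{1,0,0,3} = 2
G(19) = mex{1,1,0,3} = 2
G(20) = mex{1,1,0,3} = 2
G(21) = mex{2,1,1,0} = 3
G(22) = mex{2,2,1,0} = 3
G(23) = mex{2,2,1,0} = 3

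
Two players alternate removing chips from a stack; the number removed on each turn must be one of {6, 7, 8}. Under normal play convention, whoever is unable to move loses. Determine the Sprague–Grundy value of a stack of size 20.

1

G(0) = 0
G(1) = mex{} = 0
G(2) = mex{} = 0
G(3) = mex{} = 0
G(4) = mex{} = 0
G(5) = mex{} = 0
G(6) = mex{0} = 1
G(7) = mex{0,0} = 1
G(8) = mex{0,0,0} = 1
G(9) = mex{0,0,0} = 1
G(10) = mex{0,0,0} = 1
G(11) = mex{0,0,0} = 1
G(12) = mex{1,0,0} = 2
G(13) = mex{1,1,0} = 2
G(14) = mex{1,1,1} = 0
G(15) = mex{1,1,1} = 0
G(16) = mex{1,1,1} = 0
G(17) = mex{1,1,1} = 0
G(18) = mex{2,1,1} = 0
G(19) = mex{2,2,1} = 0
G(20) = mex{0,2,2} = 1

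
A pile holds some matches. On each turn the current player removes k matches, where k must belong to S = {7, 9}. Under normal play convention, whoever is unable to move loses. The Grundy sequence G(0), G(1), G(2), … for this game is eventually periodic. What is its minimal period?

G(0) = 0
G(1) = mex{} = 0
G(2) = mex{} = 0
G(3) = mex{} = 0
G(4) = mex{} = 0
G(5) = mex{} = 0
G(6) = mex{} = 0
G(7) = mex{0} = 1
G(8) = mex{0} = 1
G(9) = mex{0,0} = 1
G(10) = mex{0,0} = 1
G(11) = mex{0,0} = 1
G(12) = mex{0,0} = 1
G(13) = mex{0,0} = 1
G(14) = mex{1,0} = 2
G(15) = mex{1,0} = 2
G(16) = mex{1,1} = 0
G(17) = mex{1,1} = 0
G(18) = mex{1,1} = 0
G(19) = mex{1,1} = 0
G(20) = mex{1,1} = 0
G(21) = mex{2,1} = 0
G(22) = mex{2,1} = 0
G(23) = mex{0,2} = 1
G(24) = mex{0,2} = 1
G(25) = mex{0,0} = 1
G(26) = mex{0,0} = 1
G(27) = mex{0,0} = 1
G(28) = mex{0,0} = 1
G(29) = mex{0,0} = 1
G(30) = mex{1,0} = 2
G(31) = mex{1,0} = 2
G(32) = mex{1,1} = 0
G(33) = mex{1,1} = 0
G(n+16) = G(n) holds for n = 0,…,8 (a full window of length max(S) = 9), so the sequence is purely periodic with period 16.

16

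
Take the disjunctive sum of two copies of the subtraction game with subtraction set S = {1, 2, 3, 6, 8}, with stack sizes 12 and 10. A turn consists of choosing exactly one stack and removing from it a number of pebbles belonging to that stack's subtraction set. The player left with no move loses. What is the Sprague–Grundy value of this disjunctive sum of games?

All stacks use S = {1, 2, 3, 6, 8}:
n :  0  1  2  3  4  5  6  7  8  9 10 11 12
G :  0  1  2  3  0  1  2  3  4  0  1  2  3
Stack A: G(12) = 3.
Stack B: G(10) = 1.
Combined Grundy value = 3 ⊕ 1 = 2.

2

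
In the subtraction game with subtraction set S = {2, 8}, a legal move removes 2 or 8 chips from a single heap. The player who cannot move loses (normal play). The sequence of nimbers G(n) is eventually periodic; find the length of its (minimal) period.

10

n :  0  1  2  3  4  5  6  7  8  9 10 11 12 13 14 15 16 17 18 19 20 21
G :  0  0  1  1  0  0  1  1  2  2  0  0  1  1  0  0  1  1  2  2  0  0
G(n+10) = G(n) holds for n = 0,…,7 (a full window of length max(S) = 8), so the sequence is purely periodic with period 10.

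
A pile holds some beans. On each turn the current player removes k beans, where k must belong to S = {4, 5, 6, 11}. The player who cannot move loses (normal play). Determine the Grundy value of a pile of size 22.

1

G(0) = 0
G(1) = mex{} = 0
G(2) = mex{} = 0
G(3) = mex{} = 0
G(4) = mex{0} = 1
G(5) = mex{0,0} = 1
G(6) = mex{0,0,0} = 1
G(7) = mex{0,0,0} = 1
G(8) = mex{1,0,0} = 2
G(9) = mex{1,1,0} = 2
G(10) = mex{1,1,1} = 0
G(11) = mex{1,1,1,0} = 2
G(12) = mex{2,1,1,0} = 3
G(13) = mex{2,2,1,0} = 3
G(14) = mex{0,2,2,0} = 1
G(15) = mex{2,0,2,1} = 3
G(16) = mex{3,2,0,1} = 4
G(17) = mex{3,3,2,1} = 0
G(18) = mex{1,3,3,1} = 0
G(19) = mex{3,1,3,2} = 0
G(20) = mex{4,3,1,2} = 0
G(21) = mex{0,4,3,0} = 1
G(22) = mex{0,0,4,2} = 1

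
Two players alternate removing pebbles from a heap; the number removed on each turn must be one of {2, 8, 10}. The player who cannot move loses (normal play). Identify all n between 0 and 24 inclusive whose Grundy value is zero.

n :  0  1  2  3  4  5  6  7  8  9 10 11 12 13 14 15 16 17 18 19 20 21 22 23 24
G :  0  0  1  1  0  0  1  1  2  2  3  3  2  2  3  3  0  0  1  1  0  0  1  1  2
P-positions are exactly the n with G(n) = 0.

0, 1, 4, 5, 16, 17, 20, 21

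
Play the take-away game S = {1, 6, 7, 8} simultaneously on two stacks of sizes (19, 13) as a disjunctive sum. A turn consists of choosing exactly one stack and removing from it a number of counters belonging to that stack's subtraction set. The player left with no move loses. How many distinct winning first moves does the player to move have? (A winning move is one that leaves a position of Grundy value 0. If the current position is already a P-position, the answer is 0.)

All stacks use S = {1, 6, 7, 8}:
G(0) = 0
G(1) = mex{0} = 1
G(2) = mex{1} = 0
G(3) = mex{0} = 1
G(4) = mex{1} = 0
G(5) = mex{0} = 1
G(6) = mex{1,0} = 2
G(7) = mex{2,1,0} = 3
G(8) = mex{3,0,1,0} = 2
G(9) = mex{2,1,0,1} = 3
G(10) = mex{3,0,1,0} = 2
G(11) = mex{2,1,0,1} = 3
G(12) = mex{3,2,1,0} = 4
G(13) = mex{4,3,2,1} = 0
G(14) = mex{0,2,3,2} = 1
G(15) = mex{1,3,2,3} = 0
G(16) = mex{0,2,3,2} = 1
G(17) = mex{1,3,2,3} = 0
G(18) = mex{0,4,3,2} = 1
G(19) = mex{1,0,4,3} = 2
Stack A: G(19) = 2.
Stack B: G(13) = 0.
Combined Grundy value = 2 ⊕ 0 = 2.
A winning move leaves total XOR = 0, i.e. changes one component's Grundy value g to g ⊕ X where X is the current total.
Stack A: need g' = 2⊕2 = 0. Options: 19−1→G=1, 19−6→G=0, 19−7→G=4, 19−8→G=3. Hits: 1.
Stack B: need g' = 0⊕2 = 2. Options: 13−1→G=4, 13−6→G=3, 13−7→G=2, 13−8→G=1. Hits: 1.

2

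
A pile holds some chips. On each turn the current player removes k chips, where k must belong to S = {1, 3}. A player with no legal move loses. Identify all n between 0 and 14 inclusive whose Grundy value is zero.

G(0) = 0
G(1) = mex{0} = 1
G(2) = mex{1} = 0
G(3) = mex{0,0} = 1
G(4) = mex{1,1} = 0
G(5) = mex{0,0} = 1
G(6) = mex{1,1} = 0
G(7) = mex{0,0} = 1
G(8) = mex{1,1} = 0
G(9) = mex{0,0} = 1
G(10) = mex{1,1} = 0
G(11) = mex{0,0} = 1
G(12) = mex{1,1} = 0
G(13) = mex{0,0} = 1
G(14) = mex{1,1} = 0
P-positions are exactly the n with G(n) = 0.

0, 2, 4, 6, 8, 10, 12, 14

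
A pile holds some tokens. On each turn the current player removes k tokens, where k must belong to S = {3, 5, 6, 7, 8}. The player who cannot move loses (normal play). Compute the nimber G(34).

0

G(0) = 0
G(1) = mex{} = 0
G(2) = mex{} = 0
G(3) = mex{0} = 1
G(4) = mex{0} = 1
G(5) = mex{0,0} = 1
G(6) = mex{1,0,0} = 2
G(7) = mex{1,0,0,0} = 2
G(8) = mex{1,1,0,0,0} = 2
G(9) = mex{2,1,1,0,0} = 3
G(10) = mex{2,1,1,1,0} = 3
G(11) = mex{2,2,1,1,1} = 0
G(12) = mex{3,2,2,1,1} = 0
G(13) = mex{3,2,2,2,1} = 0
G(14) = mex{0,3,2,2,2} = 1
G(15) = mex{0,3,3,2,2} = 1
G(16) = mex{0,0,3,3,2} = 1
G(17) = mex{1,0,0,3,3} = 2
G(18) = mex{1,0,0,0,3} = 2
G(19) = mex{1,1,0,0,0} = 2
G(20) = mex{2,1,1,0,0} = 3
G(21) = mex{2,1,1,1,0} = 3
G(22) = mex{2,2,1,1,1} = 0
G(23) = mex{3,2,2,1,1} = 0
G(24) = mex{3,2,2,2,1} = 0
G(25) = mex{0,3,2,2,2} = 1
G(26) = mex{0,3,3,2,2} = 1
G(27) = mex{0,0,3,3,2} = 1
G(28) = mex{1,0,0,3,3} = 2
G(29) = mex{1,0,0,0,3} = 2
G(30) = mex{1,1,0,0,0} = 2
G(31) = mex{2,1,1,0,0} = 3
G(32) = mex{2,1,1,1,0} = 3
G(33) = mex{2,2,1,1,1} = 0
G(34) = mex{3,2,2,1,1} = 0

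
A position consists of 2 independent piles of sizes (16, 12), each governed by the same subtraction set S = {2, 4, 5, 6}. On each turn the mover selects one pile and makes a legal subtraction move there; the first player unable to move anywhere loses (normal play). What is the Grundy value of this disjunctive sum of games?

2

All piles use S = {2, 4, 5, 6}:
G(0) = 0
G(1) = mex{} = 0
G(2) = mex{0} = 1
G(3) = mex{0} = 1
G(4) = mex{1,0} = 2
G(5) = mex{1,0,0} = 2
G(6) = mex{2,1,0,0} = 3
G(7) = mex{2,1,1,0} = 3
G(8) = mex{3,2,1,1} = 0
G(9) = mex{3,2,2,1} = 0
G(10) = mex{0,3,2,2} = 1
G(11) = mex{0,3,3,2} = 1
G(12) = mex{1,0,3,3} = 2
G(13) = mex{1,0,0,3} = 2
G(14) = mex{2,1,0,0} = 3
G(15) = mex{2,1,1,0} = 3
G(16) = mex{3,2,1,1} = 0
Pile A: G(16) = 0.
Pile B: G(12) = 2.
Combined Grundy value = 0 ⊕ 2 = 2.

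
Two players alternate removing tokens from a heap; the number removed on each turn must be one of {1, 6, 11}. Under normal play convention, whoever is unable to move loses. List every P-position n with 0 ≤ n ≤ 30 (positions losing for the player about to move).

n :  0  1  2  3  4  5  6  7  8  9 10 11 12 13 14 15 16 17 18 19 20 21 22 23 24 25 26 27 28 29 30
G :  0  1  0  1  0  1  2  0  1  0  1  2  0  1  0  1  0  1  2  0  1  0  1  2  0  1  0  1  0  1  2
P-positions are exactly the n with G(n) = 0.

0, 2, 4, 7, 9, 12, 14, 16, 19, 21, 24, 26, 28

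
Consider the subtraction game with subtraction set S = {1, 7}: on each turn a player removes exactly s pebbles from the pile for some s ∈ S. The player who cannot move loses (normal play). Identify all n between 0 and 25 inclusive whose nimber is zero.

G(0) = 0
G(1) = mex{0} = 1
G(2) = mex{1} = 0
G(3) = mex{0} = 1
G(4) = mex{1} = 0
G(5) = mex{0} = 1
G(6) = mex{1} = 0
G(7) = mex{0,0} = 1
G(8) = mex{1,1} = 0
G(9) = mex{0,0} = 1
G(10) = mex{1,1} = 0
G(11) = mex{0,0} = 1
G(12) = mex{1,1} = 0
G(13) = mex{0,0} = 1
G(14) = mex{1,1} = 0
G(15) = mex{0,0} = 1
G(16) = mex{1,1} = 0
G(17) = mex{0,0} = 1
G(18) = mex{1,1} = 0
G(19) = mex{0,0} = 1
G(20) = mex{1,1} = 0
G(21) = mex{0,0} = 1
G(22) = mex{1,1} = 0
G(23) = mex{0,0} = 1
G(24) = mex{1,1} = 0
G(25) = mex{0,0} = 1
P-positions are exactly the n with G(n) = 0.

0, 2, 4, 6, 8, 10, 12, 14, 16, 18, 20, 22, 24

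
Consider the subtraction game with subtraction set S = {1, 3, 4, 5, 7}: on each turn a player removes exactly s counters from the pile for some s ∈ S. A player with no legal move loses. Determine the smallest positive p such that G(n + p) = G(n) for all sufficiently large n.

G(0) = 0
G(1) = mex{0} = 1
G(2) = mex{1} = 0
G(3) = mex{0,0} = 1
G(4) = mex{1,1,0} = 2
G(5) = mex{2,0,1,0} = 3
G(6) = mex{3,1,0,1} = 2
G(7) = mex{2,2,1,0,0} = 3
G(8) = mex{3,3,2,1,1} = 0
G(9) = mex{0,2,3,2,0} = 1
G(10) = mex{1,3,2,3,1} = 0
G(11) = mex{0,0,3,2,2} = 1
G(12) = mex{1,1,0,3,3} = 2
G(13) = mex{2,0,1,0,2} = 3
G(14) = mex{3,1,0,1,3} = 2
G(15) = mex{2,2,1,0,0} = 3
G(16) = mex{3,3,2,1,1} = 0
G(17) = mex{0,2,3,2,0} = 1
G(n+8) = G(n) holds for n = 0,…,6 (a full window of length max(S) = 7), so the sequence is purely periodic with period 8.

8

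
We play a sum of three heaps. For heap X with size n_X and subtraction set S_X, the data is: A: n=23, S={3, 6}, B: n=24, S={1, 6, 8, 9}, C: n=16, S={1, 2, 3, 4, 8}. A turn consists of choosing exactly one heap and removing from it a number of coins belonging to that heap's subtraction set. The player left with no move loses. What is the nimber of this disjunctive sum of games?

0

Heap A, S = {3, 6}:
n :  0  1  2  3  4  5  6  7  8  9 10 11 12 13 14 15 16 17 18 19 20 21 22 23
G :  0  0  0  1  1  1  2  2  2  0  0  0  1  1  1  2  2  2  0  0  0  1  1  1
G_A(23) = 1.
Heap B, S = {1, 6, 8, 9}:
n :  0  1  2  3  4  5  6  7  8  9 10 11 12 13 14 15 16 17 18 19 20 21 22 23 24
G :  0  1  0  1  0  1  2  0  1  2  3  2  3  2  0  1  2  0  1  0  1  0  1  2  0
G_B(24) = 0.
Heap C, S = {1, 2, 3, 4, 8}:
n :  0  1  2  3  4  5  6  7  8  9 10 11 12 13 14 15 16
G :  0  1  2  3  4  0  1  2  3  4  0  1  2  3  4  0  1
G_C(16) = 1.
Combined Grundy value = 1 ⊕ 0 ⊕ 1 = 0.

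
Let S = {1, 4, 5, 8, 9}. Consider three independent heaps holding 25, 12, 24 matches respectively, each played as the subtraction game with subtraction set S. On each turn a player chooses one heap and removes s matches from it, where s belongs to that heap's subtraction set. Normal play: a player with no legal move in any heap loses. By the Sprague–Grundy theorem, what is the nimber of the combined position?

All heaps use S = {1, 4, 5, 8, 9}:
G(0) = 0
G(1) = mex{0} = 1
G(2) = mex{1} = 0
G(3) = mex{0} = 1
G(4) = mex{1,0} = 2
G(5) = mex{2,1,0} = 3
G(6) = mex{3,0,1} = 2
G(7) = mex{2,1,0} = 3
G(8) = mex{3,2,1,0} = 4
G(9) = mex{4,3,2,1,0} = 5
G(10) = mex{5,2,3,0,1} = 4
G(11) = mex{4,3,2,1,0} = 5
G(12) = mex{5,4,3,2,1} = 0
G(13) = mex{0,5,4,3,2} = 1
G(14) = mex{1,4,5,2,3} = 0
G(15) = mex{0,5,4,3,2} = 1
G(16) = mex{1,0,5,4,3} = 2
G(17) = mex{2,1,0,5,4} = 3
G(18) = mex{3,0,1,4,5} = 2
G(19) = mex{2,1,0,5,4} = 3
G(20) = mex{3,2,1,0,5} = 4
G(21) = mex{4,3,2,1,0} = 5
G(22) = mex{5,2,3,0,1} = 4
G(23) = mex{4,3,2,1,0} = 5
G(24) = mex{5,4,3,2,1} = 0
G(25) = mex{0,5,4,3,2} = 1
Heap A: G(25) = 1.
Heap B: G(12) = 0.
Heap C: G(24) = 0.
Combined Grundy value = 1 ⊕ 0 ⊕ 0 = 1.

1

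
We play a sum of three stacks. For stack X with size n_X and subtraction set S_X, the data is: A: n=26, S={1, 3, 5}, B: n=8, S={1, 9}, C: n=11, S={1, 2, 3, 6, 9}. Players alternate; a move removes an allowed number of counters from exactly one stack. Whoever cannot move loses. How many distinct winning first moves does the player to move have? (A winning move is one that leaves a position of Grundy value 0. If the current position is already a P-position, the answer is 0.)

Stack A, S = {1, 3, 5}:
G(0) = 0
G(1) = mex{0} = 1
G(2) = mex{1} = 0
G(3) = mex{0,0} = 1
G(4) = mex{1,1} = 0
G(5) = mex{0,0,0} = 1
G(6) = mex{1,1,1} = 0
G(7) = mex{0,0,0} = 1
G(8) = mex{1,1,1} = 0
G(9) = mex{0,0,0} = 1
G(10) = mex{1,1,1} = 0
G(11) = mex{0,0,0} = 1
G(12) = mex{1,1,1} = 0
G(13) = mex{0,0,0} = 1
G(14) = mex{1,1,1} = 0
G(15) = mex{0,0,0} = 1
G(16) = mex{1,1,1} = 0
G(17) = mex{0,0,0} = 1
G(18) = mex{1,1,1} = 0
G(19) = mex{0,0,0} = 1
G(20) = mex{1,1,1} = 0
G(21) = mex{0,0,0} = 1
G(22) = mex{1,1,1} = 0
G(23) = mex{0,0,0} = 1
G(24) = mex{1,1,1} = 0
G(25) = mex{0,0,0} = 1
G(26) = mex{1,1,1} = 0
G_A(26) = 0.
Stack B, S = {1, 9}:
n : 0 1 2 3 4 5 6 7 8
G : 0 1 0 1 0 1 0 1 0
G_B(8) = 0.
Stack C, S = {1, 2, 3, 6, 9}:
G(0) = 0
G(1) = mex{0} = 1
G(2) = mex{1,0} = 2
G(3) = mex{2,1,0} = 3
G(4) = mex{3,2,1} = 0
G(5) = mex{0,3,2} = 1
G(6) = mex{1,0,3,0} = 2
G(7) = mex{2,1,0,1} = 3
G(8) = mex{3,2,1,2} = 0
G(9) = mex{0,3,2,3,0} = 1
G(10) = mex{1,0,3,0,1} = 2
G(11) = mex{2,1,0,1,2} = 3
G_C(11) = 3.
Combined Grundy value = 0 ⊕ 0 ⊕ 3 = 3.
A winning move leaves total XOR = 0, i.e. changes one component's Grundy value g to g ⊕ X where X is the current total.
Stack A: need g' = 0⊕3 = 3. Options: 26−1→G=1, 26−3→G=1, 26−5→G=1. Hits: 0.
Stack B: need g' = 0⊕3 = 3. Options: 8−1→G=1. Hits: 0.
Stack C: need g' = 3⊕3 = 0. Options: 11−1→G=2, 11−2→G=1, 11−3→G=0, 11−6→G=1, 11−9→G=2. Hits: 1.

1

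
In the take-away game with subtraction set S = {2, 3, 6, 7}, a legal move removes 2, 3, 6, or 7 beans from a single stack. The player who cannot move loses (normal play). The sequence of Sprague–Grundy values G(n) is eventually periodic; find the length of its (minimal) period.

n :  0  1  2  3  4  5  6  7  8  9 10 11 12 13 14 15 16 17 18 19
G :  0  0  1  1  2  0  3  1  2  0  0  1  1  2  0  3  1  2  0  0
G(n+9) = G(n) holds for n = 0,…,6 (a full window of length max(S) = 7), so the sequence is purely periodic with period 9.

9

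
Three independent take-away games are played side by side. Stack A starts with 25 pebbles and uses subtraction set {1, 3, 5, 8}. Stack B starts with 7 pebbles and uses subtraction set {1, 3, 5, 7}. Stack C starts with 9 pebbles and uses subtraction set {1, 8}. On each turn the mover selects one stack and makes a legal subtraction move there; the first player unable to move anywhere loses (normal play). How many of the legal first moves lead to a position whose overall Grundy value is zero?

Stack A, S = {1, 3, 5, 8}:
n :  0  1  2  3  4  5  6  7  8  9 10 11 12 13 14 15 16 17 18 19 20 21 22 23 24 25
G :  0  1  0  1  0  1  0  1  2  3  2  3  2  0  1  0  1  0  1  0  1  2  3  2  3  2
G_A(25) = 2.
Stack B, S = {1, 3, 5, 7}:
n : 0 1 2 3 4 5 6 7
G : 0 1 0 1 0 1 0 1
G_B(7) = 1.
Stack C, S = {1, 8}:
G(0) = 0
G(1) = mex{0} = 1
G(2) = mex{1} = 0
G(3) = mex{0} = 1
G(4) = mex{1} = 0
G(5) = mex{0} = 1
G(6) = mex{1} = 0
G(7) = mex{0} = 1
G(8) = mex{1,0} = 2
G(9) = mex{2,1} = 0
G_C(9) = 0.
Combined Grundy value = 2 ⊕ 1 ⊕ 0 = 3.
A winning move leaves total XOR = 0, i.e. changes one component's Grundy value g to g ⊕ X where X is the current total.
Stack A: need g' = 2⊕3 = 1. Options: 25−1→G=3, 25−3→G=3, 25−5→G=1, 25−8→G=0. Hits: 1.
Stack B: need g' = 1⊕3 = 2. Options: 7−1→G=0, 7−3→G=0, 7−5→G=0, 7−7→G=0. Hits: 0.
Stack C: need g' = 0⊕3 = 3. Options: 9−1→G=2, 9−8→G=1. Hits: 0.

1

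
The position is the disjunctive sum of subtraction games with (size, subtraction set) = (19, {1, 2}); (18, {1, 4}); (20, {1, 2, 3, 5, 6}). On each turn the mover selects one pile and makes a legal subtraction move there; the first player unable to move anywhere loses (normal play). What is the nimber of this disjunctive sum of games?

0

Pile A, S = {1, 2}:
G(0) = 0
G(1) = mex{0} = 1
G(2) = mex{1,0} = 2
G(3) = mex{2,1} = 0
G(4) = mex{0,2} = 1
G(5) = mex{1,0} = 2
G(6) = mex{2,1} = 0
G(7) = mex{0,2} = 1
G(8) = mex{1,0} = 2
G(9) = mex{2,1} = 0
G(10) = mex{0,2} = 1
G(11) = mex{1,0} = 2
G(12) = mex{2,1} = 0
G(13) = mex{0,2} = 1
G(14) = mex{1,0} = 2
G(15) = mex{2,1} = 0
G(16) = mex{0,2} = 1
G(17) = mex{1,0} = 2
G(18) = mex{2,1} = 0
G(19) = mex{0,2} = 1
G_A(19) = 1.
Pile B, S = {1, 4}:
n :  0  1  2  3  4  5  6  7  8  9 10 11 12 13 14 15 16 17 18
G :  0  1  0  1  2  0  1  0  1  2  0  1  0  1  2  0  1  0  1
G_B(18) = 1.
Pile C, S = {1, 2, 3, 5, 6}:
G(0) = 0
G(1) = mex{0} = 1
G(2) = mex{1,0} = 2
G(3) = mex{2,1,0} = 3
G(4) = mex{3,2,1} = 0
G(5) = mex{0,3,2,0} = 1
G(6) = mex{1,0,3,1,0} = 2
G(7) = mex{2,1,0,2,1} = 3
G(8) = mex{3,2,1,3,2} = 0
G(9) = mex{0,3,2,0,3} = 1
G(10) = mex{1,0,3,1,0} = 2
G(11) = mex{2,1,0,2,1} = 3
G(12) = mex{3,2,1,3,2} = 0
G(13) = mex{0,3,2,0,3} = 1
G(14) = mex{1,0,3,1,0} = 2
G(15) = mex{2,1,0,2,1} = 3
G(16) = mex{3,2,1,3,2} = 0
G(17) = mex{0,3,2,0,3} = 1
G(18) = mex{1,0,3,1,0} = 2
G(19) = mex{2,1,0,2,1} = 3
G(20) = mex{3,2,1,3,2} = 0
G_C(20) = 0.
Combined Grundy value = 1 ⊕ 1 ⊕ 0 = 0.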